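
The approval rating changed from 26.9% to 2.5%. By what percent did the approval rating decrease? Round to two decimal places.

The change is 2.5 − 26.9 = -24.4 percentage points.
Relative to the original 26.9%, that is -24.4 ÷ 26.9 ≈ -90.71%.
So the approval rating fell by 90.71%.

90.71%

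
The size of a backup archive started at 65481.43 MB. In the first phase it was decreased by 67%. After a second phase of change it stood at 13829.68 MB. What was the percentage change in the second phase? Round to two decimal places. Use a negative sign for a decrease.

-36.00%

After the first phase: 65481.43 × 0.33 = 21608.8719.
Second-phase multiplier: 13829.68 ÷ 21608.8719 ≈ 0.64.
That is a change of -36.00%.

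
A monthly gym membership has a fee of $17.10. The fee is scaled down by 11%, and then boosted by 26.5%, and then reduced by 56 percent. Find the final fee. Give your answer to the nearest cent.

Apply the 11% decrease: $17.10 × 0.89 = $15.219.
Apply the 26.5% increase: $15.219 × 1.265 = $19.252035.
56% decrease: $19.252035 × 0.44 = $8.4708954 ≈ $8.47.

$8.47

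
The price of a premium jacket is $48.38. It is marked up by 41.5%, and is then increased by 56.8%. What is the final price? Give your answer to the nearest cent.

Each change multiplies by a factor: 1.415 × 1.568 = 2.21872.
$48.38 × 2.21872 = $107.3416736 ≈ $107.34.

$107.34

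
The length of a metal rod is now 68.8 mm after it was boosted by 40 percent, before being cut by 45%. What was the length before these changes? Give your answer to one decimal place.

Undoing the 45% decrease: 68.8 ÷ 0.55 ≈ 125.090909.
Undoing the 40% increase: 125.090909 ÷ 1.4 ≈ 89.4 mm.

89.4 mm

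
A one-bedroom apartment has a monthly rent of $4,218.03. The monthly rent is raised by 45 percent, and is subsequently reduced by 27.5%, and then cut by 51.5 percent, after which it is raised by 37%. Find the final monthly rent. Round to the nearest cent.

$2,946.31

45% increase: $4,218.03 × 1.45 = $6116.1435.
After the 27.5% decrease: $6116.1435 × 0.725 = $4434.2040375.
51.5% decrease: $4434.2040375 × 0.485 = $2150.5889581875.
After the 37% increase: $2150.5889581875 × 1.37 = $2946.306872716875 ≈ $2,946.31.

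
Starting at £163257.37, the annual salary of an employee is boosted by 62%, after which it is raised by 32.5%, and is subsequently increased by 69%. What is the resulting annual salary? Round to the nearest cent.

After the 62% increase: £163257.37 × 1.62 = £264476.9394.
Apply the 32.5% increase: £264476.9394 × 1.325 = £350431.944705.
69% increase: £350431.944705 × 1.69 = £592229.98655145 ≈ £592229.99.

£592229.99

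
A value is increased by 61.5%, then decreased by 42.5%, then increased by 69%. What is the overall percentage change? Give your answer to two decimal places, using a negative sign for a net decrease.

A 61.5% increase multiplies by 1.615.
Then a 42.5% decrease: 1.615 × 0.575 = 0.928625.
Then a 69% increase: 0.928625 × 1.69 = 1.56937625.
Overall factor 1.56937625, i.e. 56.94%.

56.94%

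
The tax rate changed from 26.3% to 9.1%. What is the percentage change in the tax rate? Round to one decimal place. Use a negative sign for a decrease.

The change is 9.1 − 26.3 = -17.2 percentage points.
Relative to the original 26.3%, that is -17.2 ÷ 26.3 ≈ -65.4%.

-65.4%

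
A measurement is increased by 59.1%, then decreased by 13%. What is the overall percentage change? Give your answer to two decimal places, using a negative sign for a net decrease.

A 59.1% increase multiplies by 1.591.
Then a 13% decrease: 1.591 × 0.87 = 1.38417.
Overall factor 1.38417, i.e. 38.42%.

38.42%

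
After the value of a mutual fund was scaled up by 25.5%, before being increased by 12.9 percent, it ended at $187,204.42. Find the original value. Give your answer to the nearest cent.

$132,123.00

The overall multiplier applied was 1.255 × 1.129 = 1.416895.
So the original value was $187,204.42 ÷ 1.416895 ≈ $132,123.00.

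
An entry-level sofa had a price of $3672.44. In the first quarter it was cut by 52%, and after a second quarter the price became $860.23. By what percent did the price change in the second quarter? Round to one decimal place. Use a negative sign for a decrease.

-51.2%

After the first quarter: $3672.44 × 0.48 = $1762.7712.
Second-quarter multiplier: $860.23 ÷ $1762.7712 ≈ 0.488.
That is a change of -51.2%.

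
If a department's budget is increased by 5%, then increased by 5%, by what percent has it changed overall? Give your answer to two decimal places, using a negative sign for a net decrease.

The combined multiplier is 1.05 × 1.05 = 1.1025.
That corresponds to an increase of 10.25%.

10.25%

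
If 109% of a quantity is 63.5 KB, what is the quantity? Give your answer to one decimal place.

58.3 KB

63.5 KB ÷ 1.09 ≈ 58.3 KB.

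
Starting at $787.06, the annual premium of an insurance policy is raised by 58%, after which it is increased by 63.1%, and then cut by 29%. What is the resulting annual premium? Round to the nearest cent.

Each change multiplies by a factor: 1.58 × 1.631 × 0.71 = 1.8296558.
$787.06 × 1.8296558 = $1440.048893948 ≈ $1440.05.

$1440.05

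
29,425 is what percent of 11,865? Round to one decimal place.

248.0%

29,425 ÷ 11,865 ≈ 248.0%.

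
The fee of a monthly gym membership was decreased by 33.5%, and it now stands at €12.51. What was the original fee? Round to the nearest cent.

€18.81

The overall multiplier applied was 0.665.
So the original fee was €12.51 ÷ 0.665 ≈ €18.81.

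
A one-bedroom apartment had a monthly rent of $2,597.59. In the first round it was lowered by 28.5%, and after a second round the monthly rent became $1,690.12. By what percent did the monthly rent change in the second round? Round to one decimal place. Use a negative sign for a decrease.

After the first round: $2,597.59 × 0.715 = $1857.27685.
Second-round multiplier: $1,690.12 ÷ $1857.27685 ≈ 0.91.
That is a change of -9.0%.

-9.0%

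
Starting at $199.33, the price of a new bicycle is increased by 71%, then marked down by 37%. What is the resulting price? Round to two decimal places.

71% increase: $199.33 × 1.71 = $340.8543.
After the 37% decrease: $340.8543 × 0.63 = $214.738209 ≈ $214.74.

$214.74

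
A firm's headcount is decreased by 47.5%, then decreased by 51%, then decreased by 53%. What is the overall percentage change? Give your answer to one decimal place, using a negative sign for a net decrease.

-87.9%

The combined multiplier is 0.525 × 0.49 × 0.47 = 0.1209075.
That corresponds to a decrease of 87.9%.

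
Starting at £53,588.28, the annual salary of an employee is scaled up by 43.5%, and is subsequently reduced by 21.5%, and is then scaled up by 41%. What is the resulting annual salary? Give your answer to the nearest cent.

£85,115.86

After the 43.5% increase: £53,588.28 × 1.435 = £76899.1818.
Apply the 21.5% decrease: £76899.1818 × 0.785 = £60365.857713.
41% increase: £60365.857713 × 1.41 = £85115.85937533 ≈ £85,115.86.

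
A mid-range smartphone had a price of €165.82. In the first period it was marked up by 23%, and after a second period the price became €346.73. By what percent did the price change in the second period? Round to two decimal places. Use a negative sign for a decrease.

After the first period: €165.82 × 1.23 = €203.9586.
Second-period multiplier: €346.73 ÷ €203.9586 ≈ 1.700002.
That is a change of 70.00%.

70.00%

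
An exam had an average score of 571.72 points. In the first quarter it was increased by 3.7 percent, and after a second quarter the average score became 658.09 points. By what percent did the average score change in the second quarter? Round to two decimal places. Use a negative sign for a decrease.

11.00%

After the first quarter: 571.72 × 1.037 = 592.87364.
Second-quarter multiplier: 658.09 ÷ 592.87364 ≈ 1.11.
That is a change of 11.00%.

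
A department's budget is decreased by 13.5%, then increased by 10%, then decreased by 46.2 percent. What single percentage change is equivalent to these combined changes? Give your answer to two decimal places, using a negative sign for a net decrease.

The combined multiplier is 0.865 × 1.1 × 0.538 = 0.511907.
That corresponds to a decrease of 48.81%.

-48.81%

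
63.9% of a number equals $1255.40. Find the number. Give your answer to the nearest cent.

$1964.63

$1255.40 ÷ 0.639 ≈ $1964.63.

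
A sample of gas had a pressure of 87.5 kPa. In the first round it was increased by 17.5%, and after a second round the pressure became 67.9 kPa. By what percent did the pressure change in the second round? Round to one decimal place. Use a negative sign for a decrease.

-34.0%

After the first round: 87.5 × 1.175 = 102.8125.
Second-round multiplier: 67.9 ÷ 102.8125 ≈ 0.66043.
That is a change of -34.0%.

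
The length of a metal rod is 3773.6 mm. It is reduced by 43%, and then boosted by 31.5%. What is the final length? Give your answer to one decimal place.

Each change multiplies by a factor: 0.57 × 1.315 = 0.74955.
3773.6 × 0.74955 = 2828.50188 ≈ 2828.5.

2828.5 mm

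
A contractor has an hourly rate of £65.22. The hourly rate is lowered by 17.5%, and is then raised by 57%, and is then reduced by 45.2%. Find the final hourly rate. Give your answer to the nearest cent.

Each change multiplies by a factor: 0.825 × 1.57 × 0.548 = 0.709797.
£65.22 × 0.709797 = £46.29296034 ≈ £46.29.

£46.29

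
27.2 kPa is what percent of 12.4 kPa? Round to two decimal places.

27.2 kPa ÷ 12.4 kPa ≈ 219.35%.

219.35%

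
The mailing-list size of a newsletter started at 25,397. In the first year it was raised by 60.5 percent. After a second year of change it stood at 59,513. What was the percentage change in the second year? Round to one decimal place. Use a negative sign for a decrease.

46.0%

After the first year: 25,397 × 1.605 = 40762.185.
Second-year multiplier: 59,513 ÷ 40762.185 ≈ 1.46001.
That is a change of 46.0%.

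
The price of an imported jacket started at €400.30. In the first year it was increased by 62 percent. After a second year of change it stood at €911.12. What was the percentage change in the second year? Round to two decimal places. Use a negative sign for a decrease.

40.50%

After the first year: €400.30 × 1.62 = €648.486.
Second-year multiplier: €911.12 ÷ €648.486 ≈ 1.404996.
That is a change of 40.50%.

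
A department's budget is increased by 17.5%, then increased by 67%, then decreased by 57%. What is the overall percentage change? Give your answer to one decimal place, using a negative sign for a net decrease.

-15.6%

A 17.5% increase multiplies by 1.175.
Then a 67% increase: 1.175 × 1.67 = 1.96225.
Then a 57% decrease: 1.96225 × 0.43 = 0.8437675.
Overall factor 0.8437675, i.e. -15.6%.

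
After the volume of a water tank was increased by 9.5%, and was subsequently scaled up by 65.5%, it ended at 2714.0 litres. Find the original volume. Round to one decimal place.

Undoing the 65.5% increase: 2714.0 ÷ 1.655 ≈ 1639.879154.
Undoing the 9.5% increase: 1639.879154 ÷ 1.095 ≈ 1497.6 litres.

1497.6 litres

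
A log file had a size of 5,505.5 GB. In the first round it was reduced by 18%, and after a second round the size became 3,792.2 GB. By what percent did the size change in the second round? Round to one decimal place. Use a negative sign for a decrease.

After the first round: 5,505.5 × 0.82 = 4514.51.
Second-round multiplier: 3,792.2 ÷ 4514.51 ≈ 0.84.
That is a change of -16.0%.

-16.0%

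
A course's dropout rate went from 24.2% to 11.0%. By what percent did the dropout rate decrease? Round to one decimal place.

The change is 11.0 − 24.2 = -13.2 percentage points.
Relative to the original 24.2%, that is -13.2 ÷ 24.2 ≈ -54.5%.
So the dropout rate fell by 54.5%.

54.5%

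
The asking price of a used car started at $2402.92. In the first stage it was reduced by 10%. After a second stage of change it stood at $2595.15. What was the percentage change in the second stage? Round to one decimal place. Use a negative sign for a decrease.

After the first stage: $2402.92 × 0.9 = $2162.628.
Second-stage multiplier: $2595.15 ÷ $2162.628 ≈ 1.2.
That is a change of 20.0%.

20.0%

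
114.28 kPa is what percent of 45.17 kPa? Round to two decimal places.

114.28 kPa ÷ 45.17 kPa ≈ 253.00%.

253.00%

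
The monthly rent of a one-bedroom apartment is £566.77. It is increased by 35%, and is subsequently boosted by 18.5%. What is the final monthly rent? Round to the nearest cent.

£906.69

Each change multiplies by a factor: 1.35 × 1.185 = 1.59975.
£566.77 × 1.59975 = £906.6903075 ≈ £906.69.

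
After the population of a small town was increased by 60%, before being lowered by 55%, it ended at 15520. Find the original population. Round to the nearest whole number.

The overall multiplier applied was 1.6 × 0.45 = 0.72.
So the original population was 15520 ÷ 0.72 ≈ 21556.

21556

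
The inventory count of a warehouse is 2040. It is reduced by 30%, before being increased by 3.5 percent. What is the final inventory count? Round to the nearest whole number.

1478

30% decrease: 2040 × 0.7 = 1428.
Apply the 3.5% increase: 1428 × 1.035 = 1477.98 ≈ 1478.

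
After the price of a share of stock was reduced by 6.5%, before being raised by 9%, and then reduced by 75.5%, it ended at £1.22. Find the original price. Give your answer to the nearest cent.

£4.89

Undoing the 75.5% decrease: £1.22 ÷ 0.245 ≈ £4.979592.
Undoing the 9% increase: £4.979592 ÷ 1.09 ≈ £4.568433.
Undoing the 6.5% decrease: £4.568433 ÷ 0.935 ≈ £4.89.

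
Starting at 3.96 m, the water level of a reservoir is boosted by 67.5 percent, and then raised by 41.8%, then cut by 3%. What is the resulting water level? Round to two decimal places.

9.12 m

After the 67.5% increase: 3.96 × 1.675 = 6.633.
Apply the 41.8% increase: 6.633 × 1.418 = 9.405594.
After the 3% decrease: 9.405594 × 0.97 = 9.12342618 ≈ 9.12.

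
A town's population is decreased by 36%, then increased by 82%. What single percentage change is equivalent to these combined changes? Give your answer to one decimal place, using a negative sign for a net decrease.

A 36% decrease multiplies by 0.64.
Then an 82% increase: 0.64 × 1.82 = 1.1648.
Overall factor 1.1648, i.e. 16.5%.

16.5%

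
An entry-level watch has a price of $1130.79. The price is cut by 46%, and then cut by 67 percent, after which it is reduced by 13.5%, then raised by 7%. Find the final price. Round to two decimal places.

$186.50

46% decrease: $1130.79 × 0.54 = $610.6266.
Apply the 67% decrease: $610.6266 × 0.33 = $201.506778.
After the 13.5% decrease: $201.506778 × 0.865 = $174.30336297.
After the 7% increase: $174.30336297 × 1.07 = $186.5045983779 ≈ $186.50.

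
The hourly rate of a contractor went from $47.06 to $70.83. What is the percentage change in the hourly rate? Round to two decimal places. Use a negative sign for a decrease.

50.51%

Change: $70.83 − $47.06 = $23.77.
Relative to the original: $23.77 ÷ $47.06 ≈ 50.51%.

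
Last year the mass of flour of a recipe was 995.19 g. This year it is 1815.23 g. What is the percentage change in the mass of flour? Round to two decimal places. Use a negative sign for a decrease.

82.40%

Change: 1815.23 − 995.19 = 820.04.
Relative to the original: 820.04 ÷ 995.19 ≈ 82.40%.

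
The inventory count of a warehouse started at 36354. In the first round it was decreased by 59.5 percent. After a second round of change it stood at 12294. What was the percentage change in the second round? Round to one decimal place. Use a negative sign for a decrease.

After the first round: 36354 × 0.405 = 14723.37.
Second-round multiplier: 12294 ÷ 14723.37 ≈ 0.835.
That is a change of -16.5%.

-16.5%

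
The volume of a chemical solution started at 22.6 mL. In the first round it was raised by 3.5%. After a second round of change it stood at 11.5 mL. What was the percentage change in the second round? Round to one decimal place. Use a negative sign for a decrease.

After the first round: 22.6 × 1.035 = 23.391.
Second-round multiplier: 11.5 ÷ 23.391 ≈ 0.49164.
That is a change of -50.8%.

-50.8%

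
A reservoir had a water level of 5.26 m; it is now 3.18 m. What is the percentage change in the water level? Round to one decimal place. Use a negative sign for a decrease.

-39.5%

Change: 3.18 − 5.26 = -2.08.
Relative to the original: -2.08 ÷ 5.26 ≈ -39.5%.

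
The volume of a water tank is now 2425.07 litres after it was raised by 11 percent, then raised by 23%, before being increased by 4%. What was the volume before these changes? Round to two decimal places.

The overall multiplier applied was 1.11 × 1.23 × 1.04 = 1.419912.
So the original volume was 2425.07 ÷ 1.419912 ≈ 1707.90 litres.

1707.90 litres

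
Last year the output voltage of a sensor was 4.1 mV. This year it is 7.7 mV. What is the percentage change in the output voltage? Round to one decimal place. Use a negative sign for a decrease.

87.8%

Change: 7.7 − 4.1 = 3.6.
Relative to the original: 3.6 ÷ 4.1 ≈ 87.8%.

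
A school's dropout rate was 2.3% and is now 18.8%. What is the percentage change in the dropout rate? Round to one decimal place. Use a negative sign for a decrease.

The change is 18.8 − 2.3 = 16.5 percentage points.
Relative to the original 2.3%, that is 16.5 ÷ 2.3 ≈ 717.4%.

717.4%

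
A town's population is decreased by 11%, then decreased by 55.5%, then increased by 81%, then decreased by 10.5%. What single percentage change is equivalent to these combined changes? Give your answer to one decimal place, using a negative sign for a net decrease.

-35.8%

The combined multiplier is 0.89 × 0.445 × 1.81 × 0.895 = 0.6415811975.
That corresponds to a decrease of 35.8%.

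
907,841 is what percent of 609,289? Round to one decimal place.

149.0%

907,841 ÷ 609,289 ≈ 149.0%.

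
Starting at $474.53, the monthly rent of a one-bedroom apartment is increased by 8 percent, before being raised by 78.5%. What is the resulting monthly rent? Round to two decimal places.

8% increase: $474.53 × 1.08 = $512.4924.
After the 78.5% increase: $512.4924 × 1.785 = $914.798934 ≈ $914.80.

$914.80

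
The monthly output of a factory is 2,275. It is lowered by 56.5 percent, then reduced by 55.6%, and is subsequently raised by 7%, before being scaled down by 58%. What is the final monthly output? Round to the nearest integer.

197

Each change multiplies by a factor: 0.435 × 0.444 × 1.07 × 0.42 = 0.086797116.
2,275 × 0.086797116 = 197.4634389 ≈ 197.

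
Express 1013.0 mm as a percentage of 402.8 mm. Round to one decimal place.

1013.0 mm ÷ 402.8 mm ≈ 251.5%.

251.5%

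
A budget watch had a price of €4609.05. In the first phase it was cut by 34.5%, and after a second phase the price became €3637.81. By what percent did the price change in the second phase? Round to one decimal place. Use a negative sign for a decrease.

After the first phase: €4609.05 × 0.655 = €3018.92775.
Second-phase multiplier: €3637.81 ÷ €3018.92775 ≈ 1.205.
That is a change of 20.5%.

20.5%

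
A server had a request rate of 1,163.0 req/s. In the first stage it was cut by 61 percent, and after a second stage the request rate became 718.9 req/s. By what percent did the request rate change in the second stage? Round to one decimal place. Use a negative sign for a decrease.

After the first stage: 1,163.0 × 0.39 = 453.57.
Second-stage multiplier: 718.9 ÷ 453.57 ≈ 1.58498.
That is a change of 58.5%.

58.5%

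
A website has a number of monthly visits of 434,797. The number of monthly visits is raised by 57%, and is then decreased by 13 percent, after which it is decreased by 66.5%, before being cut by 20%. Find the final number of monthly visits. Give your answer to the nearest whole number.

159,162

Each change multiplies by a factor: 1.57 × 0.87 × 0.335 × 0.8 = 0.3660612.
434,797 × 0.3660612 = 159162.3115764 ≈ 159,162.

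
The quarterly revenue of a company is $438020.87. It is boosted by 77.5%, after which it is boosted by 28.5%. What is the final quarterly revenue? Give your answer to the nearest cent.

Each change multiplies by a factor: 1.775 × 1.285 = 2.280875.
$438020.87 × 2.280875 = $999070.85186125 ≈ $999070.85.

$999070.85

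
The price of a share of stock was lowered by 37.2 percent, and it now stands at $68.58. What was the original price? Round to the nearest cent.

The overall multiplier applied was 0.628.
So the original price was $68.58 ÷ 0.628 ≈ $109.20.

$109.20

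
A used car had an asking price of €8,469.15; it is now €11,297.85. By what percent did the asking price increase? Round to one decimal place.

Change: €11,297.85 − €8,469.15 = €2,828.70.
Relative to the original: €2,828.70 ÷ €8,469.15 ≈ 33.4%.
So the asking price increased by 33.4%.

33.4%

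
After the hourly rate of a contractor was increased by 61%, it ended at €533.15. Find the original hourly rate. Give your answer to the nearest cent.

The overall multiplier applied was 1.61.
So the original hourly rate was €533.15 ÷ 1.61 ≈ €331.15.

€331.15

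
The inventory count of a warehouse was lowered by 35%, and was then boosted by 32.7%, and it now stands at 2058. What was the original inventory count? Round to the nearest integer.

The overall multiplier applied was 0.65 × 1.327 = 0.86255.
So the original inventory count was 2058 ÷ 0.86255 ≈ 2386.

2386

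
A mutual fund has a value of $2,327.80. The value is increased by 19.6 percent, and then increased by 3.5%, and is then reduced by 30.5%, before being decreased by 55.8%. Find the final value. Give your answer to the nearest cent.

Apply the 19.6% increase: $2,327.80 × 1.196 = $2784.0488.
After the 3.5% increase: $2784.0488 × 1.035 = $2881.490508.
After the 30.5% decrease: $2881.490508 × 0.695 = $2002.63590306.
55.8% decrease: $2002.63590306 × 0.442 = $885.16506915252 ≈ $885.17.

$885.17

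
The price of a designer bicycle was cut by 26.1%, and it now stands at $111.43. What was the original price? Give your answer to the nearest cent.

$150.78

The overall multiplier applied was 0.739.
So the original price was $111.43 ÷ 0.739 ≈ $150.78.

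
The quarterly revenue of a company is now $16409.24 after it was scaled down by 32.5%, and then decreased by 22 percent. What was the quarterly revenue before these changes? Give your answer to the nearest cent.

$31166.65

The overall multiplier applied was 0.675 × 0.78 = 0.5265.
So the original quarterly revenue was $16409.24 ÷ 0.5265 ≈ $31166.65.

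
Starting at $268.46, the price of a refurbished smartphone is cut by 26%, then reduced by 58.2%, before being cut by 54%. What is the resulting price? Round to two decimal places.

Each change multiplies by a factor: 0.74 × 0.418 × 0.46 = 0.1422872.
$268.46 × 0.1422872 = $38.198421712 ≈ $38.20.

$38.20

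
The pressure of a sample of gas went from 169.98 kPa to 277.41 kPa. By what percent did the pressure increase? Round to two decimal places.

63.20%

Change: 277.41 − 169.98 = 107.43.
Relative to the original: 107.43 ÷ 169.98 ≈ 63.20%.
So the pressure increased by 63.20%.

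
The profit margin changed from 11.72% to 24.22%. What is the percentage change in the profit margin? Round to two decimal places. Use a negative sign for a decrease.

106.66%

The change is 24.22 − 11.72 = 12.50 percentage points.
Relative to the original 11.72%, that is 12.50 ÷ 11.72 ≈ 106.66%.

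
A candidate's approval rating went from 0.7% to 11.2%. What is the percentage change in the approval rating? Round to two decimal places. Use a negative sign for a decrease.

1500.00%

The change is 11.2 − 0.7 = 10.5 percentage points.
Relative to the original 0.7%, that is 10.5 ÷ 0.7 = 1500.00%.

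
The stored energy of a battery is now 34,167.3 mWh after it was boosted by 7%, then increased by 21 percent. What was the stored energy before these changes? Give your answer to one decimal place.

The overall multiplier applied was 1.07 × 1.21 = 1.2947.
So the original stored energy was 34,167.3 ÷ 1.2947 ≈ 26,390.1 mWh.

26,390.1 mWh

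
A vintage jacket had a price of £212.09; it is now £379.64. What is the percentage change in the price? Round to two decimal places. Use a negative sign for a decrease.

79.00%

Change: £379.64 − £212.09 = £167.55.
Relative to the original: £167.55 ÷ £212.09 ≈ 79.00%.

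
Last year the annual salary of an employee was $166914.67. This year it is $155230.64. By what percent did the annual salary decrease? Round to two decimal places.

7.00%

Change: $155230.64 − $166914.67 = -$11684.03.
Relative to the original: -$11684.03 ÷ $166914.67 ≈ -7.00%.
So the annual salary decreased by 7.00%.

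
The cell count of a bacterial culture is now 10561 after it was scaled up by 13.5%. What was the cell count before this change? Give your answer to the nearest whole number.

9305

The overall multiplier applied was 1.135.
So the original cell count was 10561 ÷ 1.135 ≈ 9305.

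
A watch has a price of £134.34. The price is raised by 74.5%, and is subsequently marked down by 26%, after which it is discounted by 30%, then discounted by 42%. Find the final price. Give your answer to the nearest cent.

Each change multiplies by a factor: 1.745 × 0.74 × 0.7 × 0.58 = 0.5242678.
£134.34 × 0.5242678 = £70.430136252 ≈ £70.43.

£70.43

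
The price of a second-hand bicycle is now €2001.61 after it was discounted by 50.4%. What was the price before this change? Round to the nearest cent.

€4035.50

The overall multiplier applied was 0.496.
So the original price was €2001.61 ÷ 0.496 ≈ €4035.50.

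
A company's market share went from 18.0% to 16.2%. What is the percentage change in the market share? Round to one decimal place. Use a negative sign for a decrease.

The change is 16.2 − 18.0 = -1.8 percentage points.
Relative to the original 18.0%, that is -1.8 ÷ 18.0 = -10.0%.

-10.0%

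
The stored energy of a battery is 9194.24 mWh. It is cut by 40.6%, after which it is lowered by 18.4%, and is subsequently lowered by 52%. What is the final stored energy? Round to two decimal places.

Apply the 40.6% decrease: 9194.24 × 0.594 = 5461.37856.
18.4% decrease: 5461.37856 × 0.816 = 4456.48490496.
Apply the 52% decrease: 4456.48490496 × 0.48 = 2139.1127543808 ≈ 2139.11.

2139.11 mWh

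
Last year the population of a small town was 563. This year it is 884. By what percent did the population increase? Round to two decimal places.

Change: 884 − 563 = 321.
Relative to the original: 321 ÷ 563 ≈ 57.02%.
So the population increased by 57.02%.

57.02%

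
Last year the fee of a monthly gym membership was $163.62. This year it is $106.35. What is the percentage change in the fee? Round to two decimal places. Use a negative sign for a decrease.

Change: $106.35 − $163.62 = -$57.27.
Relative to the original: -$57.27 ÷ $163.62 ≈ -35.00%.

-35.00%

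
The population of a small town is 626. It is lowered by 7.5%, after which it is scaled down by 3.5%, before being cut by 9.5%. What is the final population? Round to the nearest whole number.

506

Each change multiplies by a factor: 0.925 × 0.965 × 0.905 = 0.807825625.
626 × 0.807825625 = 505.69884125 ≈ 506.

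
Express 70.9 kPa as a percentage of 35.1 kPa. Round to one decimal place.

202.0%

70.9 kPa ÷ 35.1 kPa ≈ 202.0%.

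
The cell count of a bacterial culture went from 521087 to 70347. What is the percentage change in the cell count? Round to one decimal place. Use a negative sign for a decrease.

Change: 70347 − 521087 = -450740.
Relative to the original: -450740 ÷ 521087 ≈ -86.5%.

-86.5%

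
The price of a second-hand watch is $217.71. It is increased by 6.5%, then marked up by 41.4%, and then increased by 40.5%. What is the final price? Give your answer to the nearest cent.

$460.63

After the 6.5% increase: $217.71 × 1.065 = $231.86115.
Apply the 41.4% increase: $231.86115 × 1.414 = $327.8516661.
40.5% increase: $327.8516661 × 1.405 = $460.6315908705 ≈ $460.63.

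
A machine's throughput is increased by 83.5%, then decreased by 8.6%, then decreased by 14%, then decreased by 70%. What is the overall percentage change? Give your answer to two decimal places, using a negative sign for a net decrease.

An 83.5% increase multiplies by 1.835.
Then an 8.6% decrease: 1.835 × 0.914 = 1.67719.
Then a 14% decrease: 1.67719 × 0.86 = 1.4423834.
Then a 70% decrease: 1.4423834 × 0.3 = 0.43271502.
Overall factor 0.43271502, i.e. -56.73%.

-56.73%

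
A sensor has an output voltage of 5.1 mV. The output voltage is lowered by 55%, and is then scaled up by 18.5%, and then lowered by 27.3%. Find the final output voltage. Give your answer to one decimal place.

2.0 mV

Apply the 55% decrease: 5.1 × 0.45 = 2.295.
18.5% increase: 2.295 × 1.185 = 2.719575.
Apply the 27.3% decrease: 2.719575 × 0.727 = 1.977131025 ≈ 2.0.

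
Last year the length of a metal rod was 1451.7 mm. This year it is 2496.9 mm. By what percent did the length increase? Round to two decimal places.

72.00%

Change: 2496.9 − 1451.7 = 1045.2.
Relative to the original: 1045.2 ÷ 1451.7 ≈ 72.00%.
So the length increased by 72.00%.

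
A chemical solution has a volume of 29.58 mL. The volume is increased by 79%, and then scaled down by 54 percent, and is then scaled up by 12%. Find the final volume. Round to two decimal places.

Each change multiplies by a factor: 1.79 × 0.46 × 1.12 = 0.922208.
29.58 × 0.922208 = 27.27891264 ≈ 27.28.

27.28 mL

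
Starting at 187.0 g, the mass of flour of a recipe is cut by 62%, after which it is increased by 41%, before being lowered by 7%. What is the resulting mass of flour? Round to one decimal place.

Each change multiplies by a factor: 0.38 × 1.41 × 0.93 = 0.498294.
187.0 × 0.498294 = 93.180978 ≈ 93.2.

93.2 g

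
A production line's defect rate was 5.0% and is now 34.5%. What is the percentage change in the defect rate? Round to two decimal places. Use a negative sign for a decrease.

590.00%

The change is 34.5 − 5.0 = 29.5 percentage points.
Relative to the original 5.0%, that is 29.5 ÷ 5.0 = 590.00%.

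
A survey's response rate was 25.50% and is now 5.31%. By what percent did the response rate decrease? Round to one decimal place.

The change is 5.31 − 25.50 = -20.19 percentage points.
Relative to the original 25.50%, that is -20.19 ÷ 25.50 ≈ -79.2%.
So the response rate fell by 79.2%.

79.2%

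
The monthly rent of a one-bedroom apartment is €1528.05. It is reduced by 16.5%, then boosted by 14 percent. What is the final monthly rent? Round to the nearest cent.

Each change multiplies by a factor: 0.835 × 1.14 = 0.9519.
€1528.05 × 0.9519 = €1454.550795 ≈ €1454.55.

€1454.55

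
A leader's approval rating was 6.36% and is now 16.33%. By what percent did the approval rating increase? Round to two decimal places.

The change is 16.33 − 6.36 = 9.97 percentage points.
Relative to the original 6.36%, that is 9.97 ÷ 6.36 ≈ 156.76%.
So the approval rating rose by 156.76%.

156.76%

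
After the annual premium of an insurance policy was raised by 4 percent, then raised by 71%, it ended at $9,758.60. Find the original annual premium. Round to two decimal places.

$5,487.29

The overall multiplier applied was 1.04 × 1.71 = 1.7784.
So the original annual premium was $9,758.60 ÷ 1.7784 ≈ $5,487.29.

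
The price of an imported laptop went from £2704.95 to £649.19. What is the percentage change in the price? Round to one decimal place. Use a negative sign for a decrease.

-76.0%

Change: £649.19 − £2704.95 = -£2055.76.
Relative to the original: -£2055.76 ÷ £2704.95 ≈ -76.0%.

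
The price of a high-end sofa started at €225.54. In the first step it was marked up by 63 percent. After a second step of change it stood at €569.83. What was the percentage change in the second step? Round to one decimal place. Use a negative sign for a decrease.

55.0%

After the first step: €225.54 × 1.63 = €367.6302.
Second-step multiplier: €569.83 ÷ €367.6302 ≈ 1.55001.
That is a change of 55.0%.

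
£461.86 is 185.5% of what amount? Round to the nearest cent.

£248.98

£461.86 ÷ 1.855 ≈ £248.98.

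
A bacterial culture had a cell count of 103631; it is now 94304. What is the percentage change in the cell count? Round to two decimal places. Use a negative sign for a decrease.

-9.00%

Change: 94304 − 103631 = -9327.
Relative to the original: -9327 ÷ 103631 ≈ -9.00%.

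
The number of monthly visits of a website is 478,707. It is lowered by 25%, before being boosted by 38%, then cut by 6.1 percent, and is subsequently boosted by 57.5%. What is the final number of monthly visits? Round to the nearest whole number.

Each change multiplies by a factor: 0.75 × 1.38 × 0.939 × 1.575 = 1.530687375.
478,707 × 1.530687375 = 732750.761224125 ≈ 732,751.

732,751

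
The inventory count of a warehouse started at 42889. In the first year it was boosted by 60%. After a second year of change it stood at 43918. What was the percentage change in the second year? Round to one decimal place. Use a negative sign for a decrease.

-36.0%

After the first year: 42889 × 1.6 = 68622.4.
Second-year multiplier: 43918 ÷ 68622.4 ≈ 0.64.
That is a change of -36.0%.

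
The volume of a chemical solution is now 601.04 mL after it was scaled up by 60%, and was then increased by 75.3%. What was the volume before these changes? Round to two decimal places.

The overall multiplier applied was 1.6 × 1.753 = 2.8048.
So the original volume was 601.04 ÷ 2.8048 ≈ 214.29 mL.

214.29 mL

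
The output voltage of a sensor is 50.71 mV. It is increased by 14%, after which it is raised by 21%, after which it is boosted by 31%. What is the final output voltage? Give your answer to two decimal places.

Each change multiplies by a factor: 1.14 × 1.21 × 1.31 = 1.807014.
50.71 × 1.807014 = 91.63367994 ≈ 91.63.

91.63 mV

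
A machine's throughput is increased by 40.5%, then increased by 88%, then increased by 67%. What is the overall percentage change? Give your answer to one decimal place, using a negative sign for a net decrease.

341.1%

The combined multiplier is 1.405 × 1.88 × 1.67 = 4.411138.
That corresponds to an increase of 341.1%.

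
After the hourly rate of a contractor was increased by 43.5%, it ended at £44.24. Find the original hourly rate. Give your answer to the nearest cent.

The overall multiplier applied was 1.435.
So the original hourly rate was £44.24 ÷ 1.435 ≈ £30.83.

£30.83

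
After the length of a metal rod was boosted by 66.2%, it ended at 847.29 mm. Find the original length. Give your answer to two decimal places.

509.80 mm

The overall multiplier applied was 1.662.
So the original length was 847.29 ÷ 1.662 ≈ 509.80 mm.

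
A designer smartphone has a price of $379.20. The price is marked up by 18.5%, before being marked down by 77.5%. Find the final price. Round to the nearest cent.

Each change multiplies by a factor: 1.185 × 0.225 = 0.266625.
$379.20 × 0.266625 = $101.1042 ≈ $101.10.

$101.10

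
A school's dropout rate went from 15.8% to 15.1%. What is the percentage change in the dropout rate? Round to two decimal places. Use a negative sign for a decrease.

-4.43%

The change is 15.1 − 15.8 = -0.7 percentage points.
Relative to the original 15.8%, that is -0.7 ÷ 15.8 ≈ -4.43%.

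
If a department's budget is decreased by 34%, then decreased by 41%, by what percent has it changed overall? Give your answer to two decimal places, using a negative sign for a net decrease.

-61.06%

A 34% decrease multiplies by 0.66.
Then a 41% decrease: 0.66 × 0.59 = 0.3894.
Overall factor 0.3894, i.e. -61.06%.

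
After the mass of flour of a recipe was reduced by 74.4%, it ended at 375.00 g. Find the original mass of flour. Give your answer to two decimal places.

The overall multiplier applied was 0.256.
So the original mass of flour was 375.00 ÷ 0.256 ≈ 1464.84 g.

1464.84 g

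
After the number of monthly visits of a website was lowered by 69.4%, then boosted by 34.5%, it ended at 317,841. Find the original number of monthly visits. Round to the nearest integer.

772,265

The overall multiplier applied was 0.306 × 1.345 = 0.41157.
So the original number of monthly visits was 317,841 ÷ 0.41157 ≈ 772,265.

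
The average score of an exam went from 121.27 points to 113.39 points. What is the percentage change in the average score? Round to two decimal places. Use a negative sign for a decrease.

-6.50%

Change: 113.39 − 121.27 = -7.88.
Relative to the original: -7.88 ÷ 121.27 ≈ -6.50%.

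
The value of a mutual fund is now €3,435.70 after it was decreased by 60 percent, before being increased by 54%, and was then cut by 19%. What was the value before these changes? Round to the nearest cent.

€6,885.72

The overall multiplier applied was 0.4 × 1.54 × 0.81 = 0.49896.
So the original value was €3,435.70 ÷ 0.49896 ≈ €6,885.72.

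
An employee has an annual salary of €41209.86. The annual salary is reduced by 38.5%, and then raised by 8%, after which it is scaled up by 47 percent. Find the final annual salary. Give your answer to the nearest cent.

Each change multiplies by a factor: 0.615 × 1.08 × 1.47 = 0.976374.
€41209.86 × 0.976374 = €40236.23584764 ≈ €40236.24.

€40236.24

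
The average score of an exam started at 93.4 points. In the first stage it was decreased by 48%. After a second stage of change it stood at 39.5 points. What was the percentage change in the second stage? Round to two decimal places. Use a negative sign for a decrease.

After the first stage: 93.4 × 0.52 = 48.568.
Second-stage multiplier: 39.5 ÷ 48.568 ≈ 0.813293.
That is a change of -18.67%.

-18.67%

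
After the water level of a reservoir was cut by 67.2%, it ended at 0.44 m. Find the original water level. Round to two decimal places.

The overall multiplier applied was 0.328.
So the original water level was 0.44 ÷ 0.328 ≈ 1.34 m.

1.34 m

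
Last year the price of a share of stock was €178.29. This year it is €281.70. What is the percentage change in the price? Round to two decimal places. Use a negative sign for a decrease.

Change: €281.70 − €178.29 = €103.41.
Relative to the original: €103.41 ÷ €178.29 ≈ 58.00%.

58.00%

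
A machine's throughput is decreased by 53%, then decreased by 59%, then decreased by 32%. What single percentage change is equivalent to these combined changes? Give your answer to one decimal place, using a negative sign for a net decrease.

A 53% decrease multiplies by 0.47.
Then a 59% decrease: 0.47 × 0.41 = 0.1927.
Then a 32% decrease: 0.1927 × 0.68 = 0.131036.
Overall factor 0.131036, i.e. -86.9%.

-86.9%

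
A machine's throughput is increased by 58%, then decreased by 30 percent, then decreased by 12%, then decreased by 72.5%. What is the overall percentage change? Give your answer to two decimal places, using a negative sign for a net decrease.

-73.23%

The combined multiplier is 1.58 × 0.7 × 0.88 × 0.275 = 0.267652.
That corresponds to a decrease of 73.23%.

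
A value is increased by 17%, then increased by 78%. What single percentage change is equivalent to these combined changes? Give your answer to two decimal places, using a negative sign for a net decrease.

108.26%

The combined multiplier is 1.17 × 1.78 = 2.0826.
That corresponds to an increase of 108.26%.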